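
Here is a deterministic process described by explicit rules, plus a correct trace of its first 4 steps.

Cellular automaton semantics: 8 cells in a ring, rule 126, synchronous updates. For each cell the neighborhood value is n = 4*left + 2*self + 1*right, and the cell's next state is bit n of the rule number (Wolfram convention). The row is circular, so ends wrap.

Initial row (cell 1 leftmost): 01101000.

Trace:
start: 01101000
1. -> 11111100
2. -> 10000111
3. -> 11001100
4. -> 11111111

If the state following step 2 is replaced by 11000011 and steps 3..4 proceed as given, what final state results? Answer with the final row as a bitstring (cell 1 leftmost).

11111111

state after step 2 := 11000011
3. -> 01100110
4. -> 11111111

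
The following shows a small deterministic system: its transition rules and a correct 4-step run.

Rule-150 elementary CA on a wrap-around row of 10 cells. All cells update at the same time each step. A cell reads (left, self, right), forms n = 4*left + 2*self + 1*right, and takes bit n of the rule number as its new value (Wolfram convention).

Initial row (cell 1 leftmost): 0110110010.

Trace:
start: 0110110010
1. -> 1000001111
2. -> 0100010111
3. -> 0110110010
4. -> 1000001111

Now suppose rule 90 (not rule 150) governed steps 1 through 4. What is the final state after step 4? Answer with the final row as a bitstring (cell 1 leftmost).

1110111101

(re-executing steps 1..4 under rule 90; state before step 1: 0110110010)
1. -> 1110111101
2. -> 0010100101
3. -> 1100011000
4. -> 1110111101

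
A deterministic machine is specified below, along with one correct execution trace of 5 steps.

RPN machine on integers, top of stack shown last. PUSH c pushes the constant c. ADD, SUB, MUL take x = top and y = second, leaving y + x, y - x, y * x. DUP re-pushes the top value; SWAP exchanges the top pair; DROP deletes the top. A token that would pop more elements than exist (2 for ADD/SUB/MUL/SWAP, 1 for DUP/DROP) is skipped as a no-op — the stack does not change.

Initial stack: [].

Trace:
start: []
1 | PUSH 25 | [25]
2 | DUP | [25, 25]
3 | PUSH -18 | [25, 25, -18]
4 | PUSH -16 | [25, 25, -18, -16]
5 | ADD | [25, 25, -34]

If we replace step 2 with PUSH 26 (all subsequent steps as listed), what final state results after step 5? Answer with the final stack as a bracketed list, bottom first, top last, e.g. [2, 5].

(re-executing from step 2 with the substitution; state before step 2: [25])
2 | PUSH 26 | [25, 26]
3 | PUSH -18 | [25, 26, -18]
4 | PUSH -16 | [25, 26, -18, -16]
5 | ADD | [25, 26, -34]

[25, 26, -34]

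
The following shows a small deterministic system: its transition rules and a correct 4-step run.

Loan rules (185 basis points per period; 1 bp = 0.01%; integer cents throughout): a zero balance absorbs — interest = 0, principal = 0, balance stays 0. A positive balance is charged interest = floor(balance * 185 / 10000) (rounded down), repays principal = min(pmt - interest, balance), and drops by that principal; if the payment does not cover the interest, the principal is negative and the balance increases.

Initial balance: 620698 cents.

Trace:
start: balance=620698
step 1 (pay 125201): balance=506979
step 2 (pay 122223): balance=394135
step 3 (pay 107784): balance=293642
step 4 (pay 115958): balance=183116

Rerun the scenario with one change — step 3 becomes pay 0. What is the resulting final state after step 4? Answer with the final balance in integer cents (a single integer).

(re-executing from step 3 with the substitution; state before step 3: balance=394135)
step 3 (pay 0): balance=401426
step 4 (pay 115958): balance=292894

292894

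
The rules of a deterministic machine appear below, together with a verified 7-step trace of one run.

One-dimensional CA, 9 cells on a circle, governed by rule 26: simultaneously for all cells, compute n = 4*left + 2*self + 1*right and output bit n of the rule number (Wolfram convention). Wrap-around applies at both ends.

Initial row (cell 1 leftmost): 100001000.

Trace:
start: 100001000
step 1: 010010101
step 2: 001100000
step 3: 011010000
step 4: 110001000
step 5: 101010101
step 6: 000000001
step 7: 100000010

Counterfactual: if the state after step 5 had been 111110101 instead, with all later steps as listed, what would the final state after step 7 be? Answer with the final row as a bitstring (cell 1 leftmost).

state after step 5 := 111110101
step 6: 000000001
step 7: 100000010

100000010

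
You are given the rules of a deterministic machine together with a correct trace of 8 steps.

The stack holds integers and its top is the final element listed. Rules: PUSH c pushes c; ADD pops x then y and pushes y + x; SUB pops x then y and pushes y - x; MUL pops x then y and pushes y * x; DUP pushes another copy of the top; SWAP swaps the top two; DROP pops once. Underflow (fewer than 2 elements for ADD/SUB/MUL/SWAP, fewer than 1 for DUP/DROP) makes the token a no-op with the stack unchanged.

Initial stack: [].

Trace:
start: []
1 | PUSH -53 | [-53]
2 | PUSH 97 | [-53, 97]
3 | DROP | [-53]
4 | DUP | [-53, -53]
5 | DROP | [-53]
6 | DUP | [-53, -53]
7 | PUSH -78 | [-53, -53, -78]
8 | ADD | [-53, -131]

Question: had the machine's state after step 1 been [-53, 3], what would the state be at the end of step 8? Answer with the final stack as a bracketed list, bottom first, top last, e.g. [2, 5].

state after step 1 := [-53, 3]
2 | PUSH 97 | [-53, 3, 97]
3 | DROP | [-53, 3]
4 | DUP | [-53, 3, 3]
5 | DROP | [-53, 3]
6 | DUP | [-53, 3, 3]
7 | PUSH -78 | [-53, 3, 3, -78]
8 | ADD | [-53, 3, -75]

[-53, 3, -75]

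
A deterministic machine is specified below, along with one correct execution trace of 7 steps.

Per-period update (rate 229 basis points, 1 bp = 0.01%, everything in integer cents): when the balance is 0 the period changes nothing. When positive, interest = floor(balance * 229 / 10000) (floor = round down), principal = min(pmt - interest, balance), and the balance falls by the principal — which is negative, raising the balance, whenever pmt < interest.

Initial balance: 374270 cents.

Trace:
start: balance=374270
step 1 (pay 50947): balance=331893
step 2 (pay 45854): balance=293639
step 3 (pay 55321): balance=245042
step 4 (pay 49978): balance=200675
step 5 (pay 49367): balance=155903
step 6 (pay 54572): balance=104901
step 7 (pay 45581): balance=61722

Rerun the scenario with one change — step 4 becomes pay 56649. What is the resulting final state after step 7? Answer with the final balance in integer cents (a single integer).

54581

(re-executing from step 4 with the substitution; state before step 4: balance=245042)
step 4 (pay 56649): balance=194004
step 5 (pay 49367): balance=149079
step 6 (pay 54572): balance=97920
step 7 (pay 45581): balance=54581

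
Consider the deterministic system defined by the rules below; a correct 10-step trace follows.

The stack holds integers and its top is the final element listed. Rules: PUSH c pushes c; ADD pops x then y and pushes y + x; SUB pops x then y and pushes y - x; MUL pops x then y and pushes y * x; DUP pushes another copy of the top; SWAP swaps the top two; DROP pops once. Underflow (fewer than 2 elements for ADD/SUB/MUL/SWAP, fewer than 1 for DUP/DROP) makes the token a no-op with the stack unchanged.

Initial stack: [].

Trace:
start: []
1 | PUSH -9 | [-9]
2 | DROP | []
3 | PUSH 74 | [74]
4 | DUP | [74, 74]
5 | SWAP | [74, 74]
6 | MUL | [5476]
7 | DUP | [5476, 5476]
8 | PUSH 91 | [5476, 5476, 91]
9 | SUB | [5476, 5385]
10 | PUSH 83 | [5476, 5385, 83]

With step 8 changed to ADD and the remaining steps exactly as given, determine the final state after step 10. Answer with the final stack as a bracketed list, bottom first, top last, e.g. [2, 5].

(re-executing from step 8 with the substitution; state before step 8: [5476, 5476])
8 | ADD | [10952]
9 | SUB | [10952]
10 | PUSH 83 | [10952, 83]

[10952, 83]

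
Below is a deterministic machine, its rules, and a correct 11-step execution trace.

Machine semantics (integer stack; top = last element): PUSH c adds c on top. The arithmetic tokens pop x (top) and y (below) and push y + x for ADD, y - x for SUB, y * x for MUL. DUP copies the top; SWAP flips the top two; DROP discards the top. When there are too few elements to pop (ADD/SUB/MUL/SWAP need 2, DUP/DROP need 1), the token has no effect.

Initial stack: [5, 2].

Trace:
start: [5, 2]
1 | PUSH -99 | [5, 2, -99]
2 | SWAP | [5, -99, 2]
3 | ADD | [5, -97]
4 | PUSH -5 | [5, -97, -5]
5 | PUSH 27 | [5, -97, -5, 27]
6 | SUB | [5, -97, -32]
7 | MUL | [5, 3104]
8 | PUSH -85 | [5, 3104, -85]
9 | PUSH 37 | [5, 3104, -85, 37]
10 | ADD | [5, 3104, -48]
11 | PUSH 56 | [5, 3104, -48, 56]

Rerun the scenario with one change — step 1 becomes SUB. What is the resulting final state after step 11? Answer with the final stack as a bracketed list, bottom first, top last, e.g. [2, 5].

[-96, -48, 56]

(re-executing from step 1 with the substitution; state before step 1: [5, 2])
1 | SUB | [3]
2 | SWAP | [3]
3 | ADD | [3]
4 | PUSH -5 | [3, -5]
5 | PUSH 27 | [3, -5, 27]
6 | SUB | [3, -32]
7 | MUL | [-96]
8 | PUSH -85 | [-96, -85]
9 | PUSH 37 | [-96, -85, 37]
10 | ADD | [-96, -48]
11 | PUSH 56 | [-96, -48, 56]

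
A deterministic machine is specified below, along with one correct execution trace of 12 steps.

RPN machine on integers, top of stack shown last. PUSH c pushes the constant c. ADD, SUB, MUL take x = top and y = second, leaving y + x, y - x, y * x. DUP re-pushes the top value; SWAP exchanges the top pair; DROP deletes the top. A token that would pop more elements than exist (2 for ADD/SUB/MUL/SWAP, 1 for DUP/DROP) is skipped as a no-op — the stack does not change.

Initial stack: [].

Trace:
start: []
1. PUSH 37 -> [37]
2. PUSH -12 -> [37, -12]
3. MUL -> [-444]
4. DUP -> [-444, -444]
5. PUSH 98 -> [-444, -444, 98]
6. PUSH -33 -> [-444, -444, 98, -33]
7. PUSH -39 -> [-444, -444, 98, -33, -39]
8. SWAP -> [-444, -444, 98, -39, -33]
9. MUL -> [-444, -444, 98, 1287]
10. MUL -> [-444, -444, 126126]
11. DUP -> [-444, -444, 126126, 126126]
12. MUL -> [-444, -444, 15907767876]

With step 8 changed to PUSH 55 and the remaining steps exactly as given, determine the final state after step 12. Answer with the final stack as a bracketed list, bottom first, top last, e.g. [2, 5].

(re-executing from step 8 with the substitution; state before step 8: [-444, -444, 98, -33, -39])
8. PUSH 55 -> [-444, -444, 98, -33, -39, 55]
9. MUL -> [-444, -444, 98, -33, -2145]
10. MUL -> [-444, -444, 98, 70785]
11. DUP -> [-444, -444, 98, 70785, 70785]
12. MUL -> [-444, -444, 98, 5010516225]

[-444, -444, 98, 5010516225]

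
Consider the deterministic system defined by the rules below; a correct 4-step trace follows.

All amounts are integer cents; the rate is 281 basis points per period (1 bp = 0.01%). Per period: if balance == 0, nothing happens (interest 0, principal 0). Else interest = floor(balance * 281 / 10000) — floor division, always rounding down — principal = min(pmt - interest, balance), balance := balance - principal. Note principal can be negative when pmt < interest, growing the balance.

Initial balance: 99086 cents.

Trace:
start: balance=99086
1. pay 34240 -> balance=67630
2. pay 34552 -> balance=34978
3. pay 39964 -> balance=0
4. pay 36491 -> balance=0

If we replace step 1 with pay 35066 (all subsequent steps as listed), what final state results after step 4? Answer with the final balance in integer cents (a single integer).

(re-executing from step 1 with the substitution; state before step 1: balance=99086)
1. pay 35066 -> balance=66804
2. pay 34552 -> balance=34129
3. pay 39964 -> balance=0
4. pay 36491 -> balance=0

0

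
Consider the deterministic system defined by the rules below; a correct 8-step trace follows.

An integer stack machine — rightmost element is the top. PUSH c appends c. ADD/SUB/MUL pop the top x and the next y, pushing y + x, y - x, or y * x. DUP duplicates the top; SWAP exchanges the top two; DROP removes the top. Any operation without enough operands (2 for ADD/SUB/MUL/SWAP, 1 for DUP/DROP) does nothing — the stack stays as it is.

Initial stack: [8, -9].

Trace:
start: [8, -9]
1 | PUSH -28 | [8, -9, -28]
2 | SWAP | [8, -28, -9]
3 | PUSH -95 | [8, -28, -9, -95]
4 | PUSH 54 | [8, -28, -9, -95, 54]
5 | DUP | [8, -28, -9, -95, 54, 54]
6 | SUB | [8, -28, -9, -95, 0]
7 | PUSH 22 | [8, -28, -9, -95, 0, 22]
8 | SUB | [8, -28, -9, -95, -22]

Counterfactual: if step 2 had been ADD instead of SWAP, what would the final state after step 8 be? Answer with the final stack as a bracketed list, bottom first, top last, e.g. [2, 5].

[8, -37, -95, -22]

(re-executing from step 2 with the substitution; state before step 2: [8, -9, -28])
2 | ADD | [8, -37]
3 | PUSH -95 | [8, -37, -95]
4 | PUSH 54 | [8, -37, -95, 54]
5 | DUP | [8, -37, -95, 54, 54]
6 | SUB | [8, -37, -95, 0]
7 | PUSH 22 | [8, -37, -95, 0, 22]
8 | SUB | [8, -37, -95, -22]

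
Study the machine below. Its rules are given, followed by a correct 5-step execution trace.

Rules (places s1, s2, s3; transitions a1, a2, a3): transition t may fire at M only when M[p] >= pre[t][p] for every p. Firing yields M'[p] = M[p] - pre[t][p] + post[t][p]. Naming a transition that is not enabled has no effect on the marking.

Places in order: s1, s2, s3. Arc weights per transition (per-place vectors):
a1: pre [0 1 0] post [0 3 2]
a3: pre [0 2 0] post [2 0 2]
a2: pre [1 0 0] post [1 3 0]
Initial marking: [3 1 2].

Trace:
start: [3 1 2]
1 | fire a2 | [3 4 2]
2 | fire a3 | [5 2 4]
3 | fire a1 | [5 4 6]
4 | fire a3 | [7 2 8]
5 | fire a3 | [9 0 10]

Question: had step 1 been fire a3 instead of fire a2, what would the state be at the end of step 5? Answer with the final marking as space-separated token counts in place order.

(re-executing from step 1 with the substitution; state before step 1: [3 1 2])
1 | fire a3 | [3 1 2]
2 | fire a3 | [3 1 2]
3 | fire a1 | [3 3 4]
4 | fire a3 | [5 1 6]
5 | fire a3 | [5 1 6]

5 1 6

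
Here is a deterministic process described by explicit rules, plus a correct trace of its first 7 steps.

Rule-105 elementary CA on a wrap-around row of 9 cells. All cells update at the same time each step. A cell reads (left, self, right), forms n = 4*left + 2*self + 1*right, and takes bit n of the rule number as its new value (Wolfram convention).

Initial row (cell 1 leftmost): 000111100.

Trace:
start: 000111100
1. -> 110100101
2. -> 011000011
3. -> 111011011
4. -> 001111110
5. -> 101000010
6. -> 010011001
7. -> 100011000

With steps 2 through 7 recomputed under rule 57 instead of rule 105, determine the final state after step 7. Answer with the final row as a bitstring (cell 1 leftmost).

101010010

(re-executing steps 2..7 under rule 57; state before step 2: 110100101)
2. -> 001010011
3. -> 100101010
4. -> 010010101
5. -> 101001010
6. -> 010100101
7. -> 101010010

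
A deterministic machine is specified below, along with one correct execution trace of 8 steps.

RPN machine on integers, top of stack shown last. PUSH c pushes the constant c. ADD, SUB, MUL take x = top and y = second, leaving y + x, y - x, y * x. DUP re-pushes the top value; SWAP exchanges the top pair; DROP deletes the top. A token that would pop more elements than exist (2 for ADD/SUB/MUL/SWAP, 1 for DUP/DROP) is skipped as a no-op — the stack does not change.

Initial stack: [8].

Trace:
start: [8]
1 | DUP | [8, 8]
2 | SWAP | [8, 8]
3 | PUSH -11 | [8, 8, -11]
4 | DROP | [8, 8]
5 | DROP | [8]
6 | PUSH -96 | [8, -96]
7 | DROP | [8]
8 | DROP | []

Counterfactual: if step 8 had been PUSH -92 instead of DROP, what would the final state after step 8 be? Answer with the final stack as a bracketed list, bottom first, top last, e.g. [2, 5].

[8, -92]

(re-executing from step 8 with the substitution; state before step 8: [8])
8 | PUSH -92 | [8, -92]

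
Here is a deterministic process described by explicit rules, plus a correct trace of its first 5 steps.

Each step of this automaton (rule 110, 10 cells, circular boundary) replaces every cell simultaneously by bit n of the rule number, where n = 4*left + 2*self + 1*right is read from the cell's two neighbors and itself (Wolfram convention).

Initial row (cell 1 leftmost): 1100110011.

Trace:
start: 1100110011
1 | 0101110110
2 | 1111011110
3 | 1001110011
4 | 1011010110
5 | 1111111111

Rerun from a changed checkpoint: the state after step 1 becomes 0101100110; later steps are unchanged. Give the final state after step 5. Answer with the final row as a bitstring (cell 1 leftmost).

1011111011

state after step 1 := 0101100110
2 | 1111101110
3 | 1000111011
4 | 1001101110
5 | 1011111011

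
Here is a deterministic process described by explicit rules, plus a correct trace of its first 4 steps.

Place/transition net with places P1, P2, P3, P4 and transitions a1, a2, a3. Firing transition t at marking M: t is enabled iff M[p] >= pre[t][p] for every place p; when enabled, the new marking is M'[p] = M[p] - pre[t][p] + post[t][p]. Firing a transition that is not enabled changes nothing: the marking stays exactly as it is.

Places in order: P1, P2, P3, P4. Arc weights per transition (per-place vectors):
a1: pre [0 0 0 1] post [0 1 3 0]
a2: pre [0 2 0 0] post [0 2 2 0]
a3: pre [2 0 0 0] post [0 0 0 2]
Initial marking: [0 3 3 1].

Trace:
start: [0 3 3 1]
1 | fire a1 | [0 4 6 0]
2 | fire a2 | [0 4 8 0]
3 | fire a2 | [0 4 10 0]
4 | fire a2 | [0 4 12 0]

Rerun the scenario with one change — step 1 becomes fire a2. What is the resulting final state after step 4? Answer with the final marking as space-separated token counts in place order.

0 3 11 1

(re-executing from step 1 with the substitution; state before step 1: [0 3 3 1])
1 | fire a2 | [0 3 5 1]
2 | fire a2 | [0 3 7 1]
3 | fire a2 | [0 3 9 1]
4 | fire a2 | [0 3 11 1]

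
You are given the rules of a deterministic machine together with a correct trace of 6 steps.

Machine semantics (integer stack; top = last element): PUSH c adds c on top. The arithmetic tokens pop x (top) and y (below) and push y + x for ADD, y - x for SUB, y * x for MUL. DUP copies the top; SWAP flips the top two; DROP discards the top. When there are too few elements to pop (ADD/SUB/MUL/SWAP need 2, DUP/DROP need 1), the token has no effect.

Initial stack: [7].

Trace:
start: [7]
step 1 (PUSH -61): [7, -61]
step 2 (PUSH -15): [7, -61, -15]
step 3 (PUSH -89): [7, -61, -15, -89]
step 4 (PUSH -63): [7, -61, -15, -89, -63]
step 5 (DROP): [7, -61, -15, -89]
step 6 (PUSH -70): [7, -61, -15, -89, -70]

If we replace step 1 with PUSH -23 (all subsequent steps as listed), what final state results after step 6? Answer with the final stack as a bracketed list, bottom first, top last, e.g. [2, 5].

[7, -23, -15, -89, -70]

(re-executing from step 1 with the substitution; state before step 1: [7])
step 1 (PUSH -23): [7, -23]
step 2 (PUSH -15): [7, -23, -15]
step 3 (PUSH -89): [7, -23, -15, -89]
step 4 (PUSH -63): [7, -23, -15, -89, -63]
step 5 (DROP): [7, -23, -15, -89]
step 6 (PUSH -70): [7, -23, -15, -89, -70]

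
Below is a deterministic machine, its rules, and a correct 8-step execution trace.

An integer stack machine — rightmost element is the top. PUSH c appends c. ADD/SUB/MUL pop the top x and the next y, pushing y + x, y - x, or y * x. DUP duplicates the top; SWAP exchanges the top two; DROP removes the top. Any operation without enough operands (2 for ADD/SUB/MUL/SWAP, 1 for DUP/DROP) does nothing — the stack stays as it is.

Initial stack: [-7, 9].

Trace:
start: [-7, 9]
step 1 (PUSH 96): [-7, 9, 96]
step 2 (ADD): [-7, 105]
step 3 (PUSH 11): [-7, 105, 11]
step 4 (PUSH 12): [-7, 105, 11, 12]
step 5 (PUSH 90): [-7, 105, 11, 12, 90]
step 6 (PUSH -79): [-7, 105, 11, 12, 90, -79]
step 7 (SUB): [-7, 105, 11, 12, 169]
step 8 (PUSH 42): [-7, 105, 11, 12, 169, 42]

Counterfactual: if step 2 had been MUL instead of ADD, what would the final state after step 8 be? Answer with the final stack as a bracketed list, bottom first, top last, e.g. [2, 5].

(re-executing from step 2 with the substitution; state before step 2: [-7, 9, 96])
step 2 (MUL): [-7, 864]
step 3 (PUSH 11): [-7, 864, 11]
step 4 (PUSH 12): [-7, 864, 11, 12]
step 5 (PUSH 90): [-7, 864, 11, 12, 90]
step 6 (PUSH -79): [-7, 864, 11, 12, 90, -79]
step 7 (SUB): [-7, 864, 11, 12, 169]
step 8 (PUSH 42): [-7, 864, 11, 12, 169, 42]

[-7, 864, 11, 12, 169, 42]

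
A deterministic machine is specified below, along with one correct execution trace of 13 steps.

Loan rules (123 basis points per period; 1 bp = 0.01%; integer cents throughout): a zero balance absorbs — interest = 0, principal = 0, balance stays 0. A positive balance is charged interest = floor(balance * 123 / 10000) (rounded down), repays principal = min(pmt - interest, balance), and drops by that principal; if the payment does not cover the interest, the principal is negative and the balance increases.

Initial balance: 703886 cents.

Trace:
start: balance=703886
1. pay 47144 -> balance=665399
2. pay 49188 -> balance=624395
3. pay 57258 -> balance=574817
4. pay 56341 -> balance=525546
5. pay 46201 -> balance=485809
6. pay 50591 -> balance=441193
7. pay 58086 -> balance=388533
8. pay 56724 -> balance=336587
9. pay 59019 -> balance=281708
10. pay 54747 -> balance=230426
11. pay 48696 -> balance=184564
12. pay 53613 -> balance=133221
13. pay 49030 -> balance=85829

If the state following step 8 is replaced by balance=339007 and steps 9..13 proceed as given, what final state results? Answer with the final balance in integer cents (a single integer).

state after step 8 := balance=339007
9. pay 59019 -> balance=284157
10. pay 54747 -> balance=232905
11. pay 48696 -> balance=187073
12. pay 53613 -> balance=135760
13. pay 49030 -> balance=88399

88399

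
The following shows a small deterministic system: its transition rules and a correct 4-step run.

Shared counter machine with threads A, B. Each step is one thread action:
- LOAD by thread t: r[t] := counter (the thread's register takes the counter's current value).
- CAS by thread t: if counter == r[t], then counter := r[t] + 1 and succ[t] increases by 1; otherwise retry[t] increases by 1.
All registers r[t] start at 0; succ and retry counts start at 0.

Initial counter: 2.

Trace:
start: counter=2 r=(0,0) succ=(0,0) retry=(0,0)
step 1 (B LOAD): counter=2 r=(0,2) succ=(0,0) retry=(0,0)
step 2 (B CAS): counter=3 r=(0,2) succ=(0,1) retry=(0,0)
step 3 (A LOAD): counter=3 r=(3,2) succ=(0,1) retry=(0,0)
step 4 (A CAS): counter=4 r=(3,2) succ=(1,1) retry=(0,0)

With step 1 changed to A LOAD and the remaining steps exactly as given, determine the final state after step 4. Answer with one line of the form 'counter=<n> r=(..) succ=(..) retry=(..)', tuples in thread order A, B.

counter=3 r=(2,0) succ=(1,0) retry=(0,1)

(re-executing from step 1 with the substitution; state before step 1: counter=2 r=(0,0) succ=(0,0) retry=(0,0))
step 1 (A LOAD): counter=2 r=(2,0) succ=(0,0) retry=(0,0)
step 2 (B CAS): counter=2 r=(2,0) succ=(0,0) retry=(0,1)
step 3 (A LOAD): counter=2 r=(2,0) succ=(0,0) retry=(0,1)
step 4 (A CAS): counter=3 r=(2,0) succ=(1,0) retry=(0,1)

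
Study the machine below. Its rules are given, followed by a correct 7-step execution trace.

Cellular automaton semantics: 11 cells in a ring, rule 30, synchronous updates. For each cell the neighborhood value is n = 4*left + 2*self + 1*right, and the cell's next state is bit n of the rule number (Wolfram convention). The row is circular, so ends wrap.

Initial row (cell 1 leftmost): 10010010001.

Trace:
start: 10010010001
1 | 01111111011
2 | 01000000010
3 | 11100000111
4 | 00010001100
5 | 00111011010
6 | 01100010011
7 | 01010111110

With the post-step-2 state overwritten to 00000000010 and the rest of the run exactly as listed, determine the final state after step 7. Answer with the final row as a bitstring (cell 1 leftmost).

state after step 2 := 00000000010
3 | 00000000111
4 | 10000001100
5 | 11000011011
6 | 00100110010
7 | 01111101111

01111101111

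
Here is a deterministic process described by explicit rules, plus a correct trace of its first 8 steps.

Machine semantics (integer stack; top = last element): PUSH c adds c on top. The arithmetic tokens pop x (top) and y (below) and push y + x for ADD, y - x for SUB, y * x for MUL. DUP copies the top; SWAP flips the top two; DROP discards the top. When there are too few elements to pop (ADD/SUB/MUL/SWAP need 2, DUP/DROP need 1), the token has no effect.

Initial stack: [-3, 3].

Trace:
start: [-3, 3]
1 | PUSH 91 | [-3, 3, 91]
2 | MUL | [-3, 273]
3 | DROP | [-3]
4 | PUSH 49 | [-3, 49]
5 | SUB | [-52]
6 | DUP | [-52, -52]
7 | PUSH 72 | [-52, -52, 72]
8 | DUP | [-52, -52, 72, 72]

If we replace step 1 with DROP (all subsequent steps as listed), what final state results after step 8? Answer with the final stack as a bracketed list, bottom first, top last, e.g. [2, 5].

(re-executing from step 1 with the substitution; state before step 1: [-3, 3])
1 | DROP | [-3]
2 | MUL | [-3]
3 | DROP | []
4 | PUSH 49 | [49]
5 | SUB | [49]
6 | DUP | [49, 49]
7 | PUSH 72 | [49, 49, 72]
8 | DUP | [49, 49, 72, 72]

[49, 49, 72, 72]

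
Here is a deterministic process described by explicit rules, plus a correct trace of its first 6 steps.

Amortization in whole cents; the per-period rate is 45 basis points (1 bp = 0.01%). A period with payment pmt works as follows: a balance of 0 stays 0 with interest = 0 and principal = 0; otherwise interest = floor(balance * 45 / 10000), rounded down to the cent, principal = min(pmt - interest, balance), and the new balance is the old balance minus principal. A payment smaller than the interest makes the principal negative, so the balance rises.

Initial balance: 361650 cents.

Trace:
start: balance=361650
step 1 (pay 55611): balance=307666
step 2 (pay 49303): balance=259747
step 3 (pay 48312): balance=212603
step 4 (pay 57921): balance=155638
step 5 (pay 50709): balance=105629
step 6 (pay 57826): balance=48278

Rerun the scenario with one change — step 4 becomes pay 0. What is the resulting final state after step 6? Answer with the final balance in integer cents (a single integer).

(re-executing from step 4 with the substitution; state before step 4: balance=212603)
step 4 (pay 0): balance=213559
step 5 (pay 50709): balance=163811
step 6 (pay 57826): balance=106722

106722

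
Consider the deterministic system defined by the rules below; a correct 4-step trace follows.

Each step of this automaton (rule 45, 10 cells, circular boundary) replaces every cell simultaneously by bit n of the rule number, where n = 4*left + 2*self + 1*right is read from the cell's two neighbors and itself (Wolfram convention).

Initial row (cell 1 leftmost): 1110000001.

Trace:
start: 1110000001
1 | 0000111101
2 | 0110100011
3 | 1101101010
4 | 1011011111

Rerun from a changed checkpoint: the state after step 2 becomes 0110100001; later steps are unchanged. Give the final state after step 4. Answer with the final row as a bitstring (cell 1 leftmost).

0011011011

state after step 2 := 0110100001
3 | 1101101101
4 | 0011011011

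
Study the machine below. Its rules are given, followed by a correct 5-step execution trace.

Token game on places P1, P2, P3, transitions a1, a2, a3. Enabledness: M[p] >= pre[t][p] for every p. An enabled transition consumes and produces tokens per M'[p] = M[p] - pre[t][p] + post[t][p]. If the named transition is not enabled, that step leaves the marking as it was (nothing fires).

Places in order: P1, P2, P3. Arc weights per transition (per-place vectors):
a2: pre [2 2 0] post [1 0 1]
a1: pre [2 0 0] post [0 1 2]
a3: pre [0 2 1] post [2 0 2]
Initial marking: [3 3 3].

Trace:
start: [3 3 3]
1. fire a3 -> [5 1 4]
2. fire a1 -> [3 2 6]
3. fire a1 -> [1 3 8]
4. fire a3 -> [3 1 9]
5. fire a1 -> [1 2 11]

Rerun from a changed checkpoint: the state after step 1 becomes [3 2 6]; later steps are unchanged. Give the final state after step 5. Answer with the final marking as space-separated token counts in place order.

state after step 1 := [3 2 6]
2. fire a1 -> [1 3 8]
3. fire a1 -> [1 3 8]
4. fire a3 -> [3 1 9]
5. fire a1 -> [1 2 11]

1 2 11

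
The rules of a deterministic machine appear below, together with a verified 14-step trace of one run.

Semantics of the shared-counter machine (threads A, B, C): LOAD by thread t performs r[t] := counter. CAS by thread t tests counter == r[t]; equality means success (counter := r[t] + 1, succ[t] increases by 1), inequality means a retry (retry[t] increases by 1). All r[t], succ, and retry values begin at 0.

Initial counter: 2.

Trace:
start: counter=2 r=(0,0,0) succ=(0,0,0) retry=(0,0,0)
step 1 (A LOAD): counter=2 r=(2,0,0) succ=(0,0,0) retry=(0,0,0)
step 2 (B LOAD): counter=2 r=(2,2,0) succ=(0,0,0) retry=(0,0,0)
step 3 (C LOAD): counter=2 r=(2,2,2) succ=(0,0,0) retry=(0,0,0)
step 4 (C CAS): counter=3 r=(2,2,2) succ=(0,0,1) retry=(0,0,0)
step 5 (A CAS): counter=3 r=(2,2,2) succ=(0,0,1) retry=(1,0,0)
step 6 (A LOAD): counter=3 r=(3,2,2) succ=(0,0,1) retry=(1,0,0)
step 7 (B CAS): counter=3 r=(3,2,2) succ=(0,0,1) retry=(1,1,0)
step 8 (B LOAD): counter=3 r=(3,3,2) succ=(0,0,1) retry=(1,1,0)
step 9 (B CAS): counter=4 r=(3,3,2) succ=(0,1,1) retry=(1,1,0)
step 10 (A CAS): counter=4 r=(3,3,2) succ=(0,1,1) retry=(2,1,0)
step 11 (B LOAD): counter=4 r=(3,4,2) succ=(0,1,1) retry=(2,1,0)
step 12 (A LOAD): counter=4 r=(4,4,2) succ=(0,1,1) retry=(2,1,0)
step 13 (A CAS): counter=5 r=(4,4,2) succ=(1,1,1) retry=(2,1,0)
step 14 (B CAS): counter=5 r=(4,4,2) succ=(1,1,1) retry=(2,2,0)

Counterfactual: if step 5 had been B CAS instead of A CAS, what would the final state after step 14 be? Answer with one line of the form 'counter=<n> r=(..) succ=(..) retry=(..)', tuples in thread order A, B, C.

(re-executing from step 5 with the substitution; state before step 5: counter=3 r=(2,2,2) succ=(0,0,1) retry=(0,0,0))
step 5 (B CAS): counter=3 r=(2,2,2) succ=(0,0,1) retry=(0,1,0)
step 6 (A LOAD): counter=3 r=(3,2,2) succ=(0,0,1) retry=(0,1,0)
step 7 (B CAS): counter=3 r=(3,2,2) succ=(0,0,1) retry=(0,2,0)
step 8 (B LOAD): counter=3 r=(3,3,2) succ=(0,0,1) retry=(0,2,0)
step 9 (B CAS): counter=4 r=(3,3,2) succ=(0,1,1) retry=(0,2,0)
step 10 (A CAS): counter=4 r=(3,3,2) succ=(0,1,1) retry=(1,2,0)
step 11 (B LOAD): counter=4 r=(3,4,2) succ=(0,1,1) retry=(1,2,0)
step 12 (A LOAD): counter=4 r=(4,4,2) succ=(0,1,1) retry=(1,2,0)
step 13 (A CAS): counter=5 r=(4,4,2) succ=(1,1,1) retry=(1,2,0)
step 14 (B CAS): counter=5 r=(4,4,2) succ=(1,1,1) retry=(1,3,0)

counter=5 r=(4,4,2) succ=(1,1,1) retry=(1,3,0)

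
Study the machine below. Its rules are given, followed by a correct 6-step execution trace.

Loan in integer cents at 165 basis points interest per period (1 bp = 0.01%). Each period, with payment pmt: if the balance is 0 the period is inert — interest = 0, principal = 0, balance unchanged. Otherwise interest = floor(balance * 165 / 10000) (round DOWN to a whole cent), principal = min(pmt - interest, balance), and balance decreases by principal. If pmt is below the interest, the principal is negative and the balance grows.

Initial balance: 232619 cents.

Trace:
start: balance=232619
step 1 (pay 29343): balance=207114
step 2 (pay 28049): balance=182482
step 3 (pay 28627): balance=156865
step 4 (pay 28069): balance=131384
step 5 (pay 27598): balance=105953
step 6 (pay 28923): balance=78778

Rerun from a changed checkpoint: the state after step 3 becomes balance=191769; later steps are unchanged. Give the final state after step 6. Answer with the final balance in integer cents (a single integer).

115439

state after step 3 := balance=191769
step 4 (pay 28069): balance=166864
step 5 (pay 27598): balance=142019
step 6 (pay 28923): balance=115439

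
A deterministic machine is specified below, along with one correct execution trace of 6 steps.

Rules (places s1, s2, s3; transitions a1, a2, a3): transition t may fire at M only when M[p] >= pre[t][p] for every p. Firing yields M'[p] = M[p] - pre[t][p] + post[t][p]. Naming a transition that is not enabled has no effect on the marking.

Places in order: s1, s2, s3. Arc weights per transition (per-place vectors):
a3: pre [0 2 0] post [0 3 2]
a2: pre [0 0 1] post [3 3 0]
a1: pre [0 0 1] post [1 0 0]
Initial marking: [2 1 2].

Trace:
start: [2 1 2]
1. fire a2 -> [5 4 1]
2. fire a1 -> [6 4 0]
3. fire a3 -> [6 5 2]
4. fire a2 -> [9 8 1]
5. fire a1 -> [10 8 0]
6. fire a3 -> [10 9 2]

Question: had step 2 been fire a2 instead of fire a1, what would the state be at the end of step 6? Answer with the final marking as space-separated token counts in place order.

12 12 2

(re-executing from step 2 with the substitution; state before step 2: [5 4 1])
2. fire a2 -> [8 7 0]
3. fire a3 -> [8 8 2]
4. fire a2 -> [11 11 1]
5. fire a1 -> [12 11 0]
6. fire a3 -> [12 12 2]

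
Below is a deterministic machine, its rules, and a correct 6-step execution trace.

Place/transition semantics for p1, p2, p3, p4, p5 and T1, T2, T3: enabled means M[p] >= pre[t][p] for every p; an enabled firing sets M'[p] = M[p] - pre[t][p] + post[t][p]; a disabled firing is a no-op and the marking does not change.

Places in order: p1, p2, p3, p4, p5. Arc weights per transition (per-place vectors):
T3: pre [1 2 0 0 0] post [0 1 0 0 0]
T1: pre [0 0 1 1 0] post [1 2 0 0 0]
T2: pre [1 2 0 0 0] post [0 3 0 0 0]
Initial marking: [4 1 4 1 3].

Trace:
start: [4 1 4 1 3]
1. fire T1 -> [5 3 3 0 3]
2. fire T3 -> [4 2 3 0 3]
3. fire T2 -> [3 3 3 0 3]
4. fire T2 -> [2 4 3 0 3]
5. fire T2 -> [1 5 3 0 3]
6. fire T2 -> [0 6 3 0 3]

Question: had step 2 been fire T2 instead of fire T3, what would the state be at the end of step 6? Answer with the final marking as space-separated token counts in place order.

(re-executing from step 2 with the substitution; state before step 2: [5 3 3 0 3])
2. fire T2 -> [4 4 3 0 3]
3. fire T2 -> [3 5 3 0 3]
4. fire T2 -> [2 6 3 0 3]
5. fire T2 -> [1 7 3 0 3]
6. fire T2 -> [0 8 3 0 3]

0 8 3 0 3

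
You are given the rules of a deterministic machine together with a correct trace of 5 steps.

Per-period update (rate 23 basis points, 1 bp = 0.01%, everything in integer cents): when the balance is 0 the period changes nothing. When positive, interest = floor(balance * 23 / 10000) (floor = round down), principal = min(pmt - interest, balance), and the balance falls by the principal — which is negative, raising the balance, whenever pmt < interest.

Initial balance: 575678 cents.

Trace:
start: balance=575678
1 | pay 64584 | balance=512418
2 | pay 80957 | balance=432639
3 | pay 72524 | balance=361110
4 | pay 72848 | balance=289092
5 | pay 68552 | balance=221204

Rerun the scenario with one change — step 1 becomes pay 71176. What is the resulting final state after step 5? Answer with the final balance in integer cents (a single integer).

(re-executing from step 1 with the substitution; state before step 1: balance=575678)
1 | pay 71176 | balance=505826
2 | pay 80957 | balance=426032
3 | pay 72524 | balance=354487
4 | pay 72848 | balance=282454
5 | pay 68552 | balance=214551

214551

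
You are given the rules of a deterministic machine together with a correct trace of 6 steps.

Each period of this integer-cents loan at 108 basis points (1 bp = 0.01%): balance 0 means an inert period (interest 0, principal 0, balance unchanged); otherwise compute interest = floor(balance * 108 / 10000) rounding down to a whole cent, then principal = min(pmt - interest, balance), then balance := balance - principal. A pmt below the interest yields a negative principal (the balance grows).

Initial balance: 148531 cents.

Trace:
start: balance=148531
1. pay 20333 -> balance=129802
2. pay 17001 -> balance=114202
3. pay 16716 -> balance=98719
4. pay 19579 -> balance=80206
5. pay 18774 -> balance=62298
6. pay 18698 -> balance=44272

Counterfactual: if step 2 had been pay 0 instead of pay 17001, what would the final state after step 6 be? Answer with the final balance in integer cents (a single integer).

(re-executing from step 2 with the substitution; state before step 2: balance=129802)
2. pay 0 -> balance=131203
3. pay 16716 -> balance=115903
4. pay 19579 -> balance=97575
5. pay 18774 -> balance=79854
6. pay 18698 -> balance=62018

62018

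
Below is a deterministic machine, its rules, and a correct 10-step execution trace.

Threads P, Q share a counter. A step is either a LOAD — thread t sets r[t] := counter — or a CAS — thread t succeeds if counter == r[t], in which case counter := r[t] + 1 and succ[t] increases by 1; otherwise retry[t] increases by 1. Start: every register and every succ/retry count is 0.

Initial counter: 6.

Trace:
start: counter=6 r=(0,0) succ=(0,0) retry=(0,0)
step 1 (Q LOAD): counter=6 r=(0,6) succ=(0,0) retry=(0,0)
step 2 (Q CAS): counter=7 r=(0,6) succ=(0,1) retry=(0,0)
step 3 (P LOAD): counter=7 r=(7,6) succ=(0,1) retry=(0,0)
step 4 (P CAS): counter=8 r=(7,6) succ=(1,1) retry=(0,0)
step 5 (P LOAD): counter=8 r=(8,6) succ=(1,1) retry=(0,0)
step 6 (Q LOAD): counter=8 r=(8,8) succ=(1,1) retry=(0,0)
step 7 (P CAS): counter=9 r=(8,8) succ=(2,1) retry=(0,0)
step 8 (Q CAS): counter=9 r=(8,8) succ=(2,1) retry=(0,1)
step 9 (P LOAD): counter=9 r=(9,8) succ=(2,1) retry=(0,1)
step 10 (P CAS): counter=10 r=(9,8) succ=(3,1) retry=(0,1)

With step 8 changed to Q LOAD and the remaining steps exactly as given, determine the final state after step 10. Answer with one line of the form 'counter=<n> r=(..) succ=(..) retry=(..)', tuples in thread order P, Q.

counter=10 r=(9,9) succ=(3,1) retry=(0,0)

(re-executing from step 8 with the substitution; state before step 8: counter=9 r=(8,8) succ=(2,1) retry=(0,0))
step 8 (Q LOAD): counter=9 r=(8,9) succ=(2,1) retry=(0,0)
step 9 (P LOAD): counter=9 r=(9,9) succ=(2,1) retry=(0,0)
step 10 (P CAS): counter=10 r=(9,9) succ=(3,1) retry=(0,0)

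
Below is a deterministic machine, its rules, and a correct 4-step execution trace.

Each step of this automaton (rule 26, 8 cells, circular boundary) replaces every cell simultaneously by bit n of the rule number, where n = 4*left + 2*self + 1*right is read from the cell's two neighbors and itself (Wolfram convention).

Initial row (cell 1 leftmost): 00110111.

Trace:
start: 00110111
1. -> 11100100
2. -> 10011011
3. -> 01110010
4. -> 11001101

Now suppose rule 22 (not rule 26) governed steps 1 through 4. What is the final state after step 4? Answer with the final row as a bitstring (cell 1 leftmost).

00001100

(re-executing steps 1..4 under rule 22; state before step 1: 00110111)
1. -> 11000000
2. -> 00100001
3. -> 11110011
4. -> 00001100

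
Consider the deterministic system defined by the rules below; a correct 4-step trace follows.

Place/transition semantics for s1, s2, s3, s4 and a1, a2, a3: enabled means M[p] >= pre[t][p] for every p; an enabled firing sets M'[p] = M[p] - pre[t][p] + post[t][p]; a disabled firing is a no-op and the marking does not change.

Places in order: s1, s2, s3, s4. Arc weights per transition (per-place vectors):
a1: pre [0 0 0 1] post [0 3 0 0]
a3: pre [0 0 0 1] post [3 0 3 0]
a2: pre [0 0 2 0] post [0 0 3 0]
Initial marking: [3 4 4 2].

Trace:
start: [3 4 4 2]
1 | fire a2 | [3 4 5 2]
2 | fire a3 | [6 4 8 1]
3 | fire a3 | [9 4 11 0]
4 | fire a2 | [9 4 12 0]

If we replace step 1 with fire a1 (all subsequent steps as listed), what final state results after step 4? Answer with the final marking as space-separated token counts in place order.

(re-executing from step 1 with the substitution; state before step 1: [3 4 4 2])
1 | fire a1 | [3 7 4 1]
2 | fire a3 | [6 7 7 0]
3 | fire a3 | [6 7 7 0]
4 | fire a2 | [6 7 8 0]

6 7 8 0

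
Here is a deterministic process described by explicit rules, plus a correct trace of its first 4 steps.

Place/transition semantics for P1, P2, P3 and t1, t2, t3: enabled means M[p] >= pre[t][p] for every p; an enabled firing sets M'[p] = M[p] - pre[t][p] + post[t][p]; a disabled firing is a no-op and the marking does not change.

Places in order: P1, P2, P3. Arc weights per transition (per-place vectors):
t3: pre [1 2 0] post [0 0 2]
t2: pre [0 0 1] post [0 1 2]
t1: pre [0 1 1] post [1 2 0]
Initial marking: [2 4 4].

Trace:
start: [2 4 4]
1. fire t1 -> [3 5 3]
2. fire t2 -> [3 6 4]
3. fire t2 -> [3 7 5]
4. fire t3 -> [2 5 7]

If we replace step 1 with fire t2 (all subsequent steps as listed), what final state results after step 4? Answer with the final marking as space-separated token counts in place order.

1 5 9

(re-executing from step 1 with the substitution; state before step 1: [2 4 4])
1. fire t2 -> [2 5 5]
2. fire t2 -> [2 6 6]
3. fire t2 -> [2 7 7]
4. fire t3 -> [1 5 9]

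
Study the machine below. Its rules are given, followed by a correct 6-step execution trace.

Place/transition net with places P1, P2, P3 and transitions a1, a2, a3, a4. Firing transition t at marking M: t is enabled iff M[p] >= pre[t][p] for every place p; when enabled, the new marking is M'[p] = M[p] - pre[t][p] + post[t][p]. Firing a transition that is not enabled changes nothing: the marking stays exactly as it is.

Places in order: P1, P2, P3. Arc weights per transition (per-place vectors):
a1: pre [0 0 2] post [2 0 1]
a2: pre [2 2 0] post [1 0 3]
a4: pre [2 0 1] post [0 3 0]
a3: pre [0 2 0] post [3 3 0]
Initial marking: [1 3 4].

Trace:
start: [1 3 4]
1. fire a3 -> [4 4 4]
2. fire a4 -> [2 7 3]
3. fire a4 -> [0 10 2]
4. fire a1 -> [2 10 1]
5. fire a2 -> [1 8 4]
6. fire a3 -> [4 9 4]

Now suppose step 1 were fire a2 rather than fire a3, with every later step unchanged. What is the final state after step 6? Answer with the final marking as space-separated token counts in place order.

2 1 6

(re-executing from step 1 with the substitution; state before step 1: [1 3 4])
1. fire a2 -> [1 3 4]
2. fire a4 -> [1 3 4]
3. fire a4 -> [1 3 4]
4. fire a1 -> [3 3 3]
5. fire a2 -> [2 1 6]
6. fire a3 -> [2 1 6]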